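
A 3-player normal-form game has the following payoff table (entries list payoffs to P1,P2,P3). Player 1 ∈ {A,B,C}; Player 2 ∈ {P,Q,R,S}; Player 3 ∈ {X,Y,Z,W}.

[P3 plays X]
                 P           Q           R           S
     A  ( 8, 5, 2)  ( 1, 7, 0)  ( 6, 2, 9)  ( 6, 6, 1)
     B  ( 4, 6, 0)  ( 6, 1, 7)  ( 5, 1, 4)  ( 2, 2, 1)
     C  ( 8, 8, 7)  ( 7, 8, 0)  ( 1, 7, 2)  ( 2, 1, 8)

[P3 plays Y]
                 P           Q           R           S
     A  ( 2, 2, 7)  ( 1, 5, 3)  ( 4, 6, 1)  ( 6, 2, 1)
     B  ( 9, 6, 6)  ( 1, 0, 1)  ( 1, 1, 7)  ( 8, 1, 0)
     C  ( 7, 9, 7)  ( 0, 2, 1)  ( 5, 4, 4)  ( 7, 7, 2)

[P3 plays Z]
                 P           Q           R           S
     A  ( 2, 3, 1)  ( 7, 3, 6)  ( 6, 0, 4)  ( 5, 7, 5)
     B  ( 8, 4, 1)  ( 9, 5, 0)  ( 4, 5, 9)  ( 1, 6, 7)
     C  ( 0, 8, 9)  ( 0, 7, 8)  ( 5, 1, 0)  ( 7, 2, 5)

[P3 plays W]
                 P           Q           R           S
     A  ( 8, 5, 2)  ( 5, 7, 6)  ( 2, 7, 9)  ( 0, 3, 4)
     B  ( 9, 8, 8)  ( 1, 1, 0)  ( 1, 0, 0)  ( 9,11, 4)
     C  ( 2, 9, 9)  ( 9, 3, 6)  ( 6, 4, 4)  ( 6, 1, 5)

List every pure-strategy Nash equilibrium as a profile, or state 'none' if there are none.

(A,P,X): not NE [P2→Q gives 7>5; P3→Y gives 7>2]
(A,P,Y): not NE [P1→B gives 9>2; P2→R gives 6>2]
(A,P,Z): not NE [P1→B gives 8>2; P2→S gives 7>3; P3→Y gives 7>1]
(A,P,W): not NE [P1→B gives 9>8; P2→R gives 7>5; P3→Y gives 7>2]
(A,Q,X): not NE [P1→C gives 7>1; P3→W gives 6>0]
(A,Q,Y): not NE [P2→R gives 6>5; P3→W gives 6>3]
(A,Q,Z): not NE [P1→B gives 9>7; P2→S gives 7>3]
(A,Q,W): not NE [P1→C gives 9>5]
(A,R,X): not NE [P2→Q gives 7>2]
(A,R,Y): not NE [P1→C gives 5>4; P3→W gives 9>1]
(A,R,Z): not NE [P2→S gives 7>0; P3→W gives 9>4]
(A,R,W): not NE [P1→C gives 6>2]
(A,S,X): not NE [P2→Q gives 7>6; P3→Z gives 5>1]
(A,S,Y): not NE [P1→B gives 8>6; P2→R gives 6>2; P3→Z gives 5>1]
(A,S,Z): not NE [P1→C gives 7>5]
(A,S,W): not NE [P1→B gives 9>0; P2→R gives 7>3; P3→Z gives 5>4]
(B,P,X): not NE [P1→C gives 8>4; P3→W gives 8>0]
(B,P,Y): not NE [P3→W gives 8>6]
(B,P,Z): not NE [P2→S gives 6>4; P3→W gives 8>1]
(B,P,W): not NE [P2→S gives 11>8]
(B,Q,X): not NE [P1→C gives 7>6; P2→P gives 6>1]
(B,Q,Y): not NE [P2→P gives 6>0; P3→X gives 7>1]
(B,Q,Z): not NE [P2→S gives 6>5; P3→X gives 7>0]
(B,Q,W): not NE [P1→C gives 9>1; P2→S gives 11>1; P3→X gives 7>0]
(B,R,X): not NE [P1→A gives 6>5; P2→P gives 6>1; P3→Z gives 9>4]
(B,R,Y): not NE [P1→C gives 5>1; P2→P gives 6>1; P3→Z gives 9>7]
(B,R,Z): not NE [P1→A gives 6>4; P2→S gives 6>5]
(B,R,W): not NE [P1→C gives 6>1; P2→S gives 11>0; P3→Z gives 9>0]
(B,S,X): not NE [P1→A gives 6>2; P2→P gives 6>2; P3→Z gives 7>1]
(B,S,Y): not NE [P2→P gives 6>1; P3→Z gives 7>0]
(B,S,Z): not NE [P1→C gives 7>1]
(B,S,W): not NE [P3→Z gives 7>4]
(C,P,X): not NE [P3→W gives 9>7]
(C,P,Y): not NE [P1→B gives 9>7; P3→W gives 9>7]
(C,P,Z): not NE [P1→B gives 8>0]
(C,P,W): not NE [P1→B gives 9>2]
(C,Q,X): not NE [P3→Z gives 8>0]
(C,Q,Y): not NE [P1→B gives 1>0; P2→P gives 9>2; P3→Z gives 8>1]
(C,Q,Z): not NE [P1→B gives 9>0; P2→P gives 8>7]
(C,Q,W): not NE [P2→P gives 9>3; P3→Z gives 8>6]
(C,R,X): not NE [P1→A gives 6>1; P2→Q gives 8>7; P3→W gives 4>2]
(C,R,Y): not NE [P2→P gives 9>4]
(C,R,Z): not NE [P1→A gives 6>5; P2→P gives 8>1; P3→W gives 4>0]
(C,R,W): not NE [P2→P gives 9>4]
(C,S,X): not NE [P1→A gives 6>2; P2→Q gives 8>1]
(C,S,Y): not NE [P1→B gives 8>7; P2→P gives 9>7; P3→X gives 8>2]
(C,S,Z): not NE [P2→P gives 8>2; P3→X gives 8>5]
(C,S,W): not NE [P1→B gives 9>6; P2→P gives 9>1; P3→X gives 8>5]

Equilibria: none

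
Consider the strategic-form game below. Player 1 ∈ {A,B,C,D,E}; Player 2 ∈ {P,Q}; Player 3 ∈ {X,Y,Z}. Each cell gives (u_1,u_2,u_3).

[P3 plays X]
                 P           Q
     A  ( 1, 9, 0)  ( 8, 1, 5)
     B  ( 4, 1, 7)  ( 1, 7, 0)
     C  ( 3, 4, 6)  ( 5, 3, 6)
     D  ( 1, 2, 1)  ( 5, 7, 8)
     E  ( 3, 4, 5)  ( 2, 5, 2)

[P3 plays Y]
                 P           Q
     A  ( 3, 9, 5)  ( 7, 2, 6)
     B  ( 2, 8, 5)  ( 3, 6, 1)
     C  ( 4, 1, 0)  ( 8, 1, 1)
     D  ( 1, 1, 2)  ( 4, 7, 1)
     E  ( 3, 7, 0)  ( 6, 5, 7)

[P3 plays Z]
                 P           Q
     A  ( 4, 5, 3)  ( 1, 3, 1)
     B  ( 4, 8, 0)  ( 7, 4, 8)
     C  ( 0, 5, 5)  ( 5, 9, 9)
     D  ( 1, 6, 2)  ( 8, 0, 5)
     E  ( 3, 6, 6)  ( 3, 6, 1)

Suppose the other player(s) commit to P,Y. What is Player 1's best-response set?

BR_1 = {C}

u_1(A vs P,Y) = 3
u_1(B vs P,Y) = 2
u_1(C vs P,Y) = 4
u_1(D vs P,Y) = 1
u_1(E vs P,Y) = 3
max payoff 4 at {C}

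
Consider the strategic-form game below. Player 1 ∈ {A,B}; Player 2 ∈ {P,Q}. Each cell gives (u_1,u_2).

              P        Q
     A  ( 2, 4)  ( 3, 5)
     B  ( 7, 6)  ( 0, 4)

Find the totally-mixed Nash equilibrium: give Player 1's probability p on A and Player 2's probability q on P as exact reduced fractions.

P1 indiff ⇒ q·2+(1-q)·3 = q·7+(1-q)·0 ⇒ q(-5) = (1-q)(-3) ⇒ q = 3/8
P2 indiff ⇒ p·4+(1-p)·6 = p·5+(1-p)·4 ⇒ p(-1) = (1-p)(-2) ⇒ p = 2/3

p=2/3, q=3/8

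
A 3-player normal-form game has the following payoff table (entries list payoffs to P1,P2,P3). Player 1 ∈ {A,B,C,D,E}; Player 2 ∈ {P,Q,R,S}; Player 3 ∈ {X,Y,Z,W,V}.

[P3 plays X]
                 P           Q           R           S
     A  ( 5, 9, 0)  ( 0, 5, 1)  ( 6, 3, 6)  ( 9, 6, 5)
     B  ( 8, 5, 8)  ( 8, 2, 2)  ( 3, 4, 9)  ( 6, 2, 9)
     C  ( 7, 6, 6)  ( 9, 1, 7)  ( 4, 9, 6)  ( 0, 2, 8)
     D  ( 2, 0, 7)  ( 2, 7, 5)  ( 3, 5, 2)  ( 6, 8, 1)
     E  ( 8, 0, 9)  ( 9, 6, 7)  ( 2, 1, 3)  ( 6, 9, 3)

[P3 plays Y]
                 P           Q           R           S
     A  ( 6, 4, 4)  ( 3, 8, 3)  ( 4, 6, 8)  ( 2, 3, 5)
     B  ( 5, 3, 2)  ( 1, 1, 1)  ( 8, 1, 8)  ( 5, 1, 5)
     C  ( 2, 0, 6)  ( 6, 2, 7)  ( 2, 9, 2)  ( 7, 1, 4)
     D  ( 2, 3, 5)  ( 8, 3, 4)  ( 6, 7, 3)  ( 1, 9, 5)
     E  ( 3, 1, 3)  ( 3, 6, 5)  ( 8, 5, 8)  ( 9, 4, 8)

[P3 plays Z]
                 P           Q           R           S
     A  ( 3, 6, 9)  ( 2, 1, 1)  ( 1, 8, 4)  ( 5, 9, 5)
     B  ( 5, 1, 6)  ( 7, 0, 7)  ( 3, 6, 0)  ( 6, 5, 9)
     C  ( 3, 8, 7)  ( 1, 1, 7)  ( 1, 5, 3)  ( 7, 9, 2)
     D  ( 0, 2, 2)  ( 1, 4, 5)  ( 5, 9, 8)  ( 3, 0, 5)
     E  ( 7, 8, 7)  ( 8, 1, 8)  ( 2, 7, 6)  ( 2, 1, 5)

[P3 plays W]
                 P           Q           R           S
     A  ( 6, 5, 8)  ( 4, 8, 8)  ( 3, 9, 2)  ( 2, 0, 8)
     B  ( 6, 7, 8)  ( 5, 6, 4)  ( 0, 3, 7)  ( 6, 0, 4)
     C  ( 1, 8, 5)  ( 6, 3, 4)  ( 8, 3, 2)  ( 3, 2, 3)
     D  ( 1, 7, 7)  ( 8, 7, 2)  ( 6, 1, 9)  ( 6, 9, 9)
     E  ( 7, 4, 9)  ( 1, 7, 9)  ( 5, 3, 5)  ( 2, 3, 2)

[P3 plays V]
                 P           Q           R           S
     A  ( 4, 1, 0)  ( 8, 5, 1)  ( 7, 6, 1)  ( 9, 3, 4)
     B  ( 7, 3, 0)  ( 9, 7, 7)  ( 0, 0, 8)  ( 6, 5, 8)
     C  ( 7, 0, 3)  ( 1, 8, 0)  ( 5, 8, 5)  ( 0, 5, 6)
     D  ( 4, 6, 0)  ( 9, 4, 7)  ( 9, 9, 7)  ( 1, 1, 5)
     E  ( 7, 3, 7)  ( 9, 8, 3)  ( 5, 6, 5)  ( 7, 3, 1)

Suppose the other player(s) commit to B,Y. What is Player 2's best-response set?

u_2(P vs B,Y) = 3
u_2(Q vs B,Y) = 1
u_2(R vs B,Y) = 1
u_2(S vs B,Y) = 1
max payoff 3 at {P}

P2 best: {P}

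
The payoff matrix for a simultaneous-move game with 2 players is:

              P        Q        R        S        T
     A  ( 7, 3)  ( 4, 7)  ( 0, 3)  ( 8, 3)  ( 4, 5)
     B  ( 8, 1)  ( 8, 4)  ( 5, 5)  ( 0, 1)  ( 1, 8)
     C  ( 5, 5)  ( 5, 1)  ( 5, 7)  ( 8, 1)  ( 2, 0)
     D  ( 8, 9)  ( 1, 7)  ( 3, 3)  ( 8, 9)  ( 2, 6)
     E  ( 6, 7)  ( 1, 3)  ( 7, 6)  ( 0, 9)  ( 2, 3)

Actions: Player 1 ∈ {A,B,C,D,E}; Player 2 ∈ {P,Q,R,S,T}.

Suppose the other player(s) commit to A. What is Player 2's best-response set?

u_2(P vs A) = 3
u_2(Q vs A) = 7
u_2(R vs A) = 3
u_2(S vs A) = 3
u_2(T vs A) = 5
max payoff 7 at {Q}

argmax u_2 = {Q}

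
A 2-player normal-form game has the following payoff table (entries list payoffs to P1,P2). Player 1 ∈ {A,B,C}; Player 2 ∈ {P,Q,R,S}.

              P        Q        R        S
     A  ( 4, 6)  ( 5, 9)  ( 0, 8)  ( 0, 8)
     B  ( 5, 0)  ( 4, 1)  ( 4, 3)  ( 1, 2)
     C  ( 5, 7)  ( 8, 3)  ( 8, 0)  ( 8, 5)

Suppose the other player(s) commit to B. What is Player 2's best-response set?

u_2(P vs B) = 0
u_2(Q vs B) = 1
u_2(R vs B) = 3
u_2(S vs B) = 2
max payoff 3 at {R}

BR_2 = {R}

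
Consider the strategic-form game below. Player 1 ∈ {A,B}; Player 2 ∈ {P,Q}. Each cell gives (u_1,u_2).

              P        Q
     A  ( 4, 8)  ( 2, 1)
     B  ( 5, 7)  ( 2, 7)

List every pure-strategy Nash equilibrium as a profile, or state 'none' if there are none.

(A,P): not NE [P1→B gives 5>4]
(A,Q): not NE [P2→P gives 8>1]
(B,P): NE
(B,Q): NE

PSNE = {(B,P), (B,Q)}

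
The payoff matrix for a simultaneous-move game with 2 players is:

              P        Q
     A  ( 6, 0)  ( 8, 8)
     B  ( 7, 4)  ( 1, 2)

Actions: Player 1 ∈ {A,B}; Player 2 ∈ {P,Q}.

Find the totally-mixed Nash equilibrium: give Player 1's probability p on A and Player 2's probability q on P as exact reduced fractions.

P1 mixes 1/5 on A; P2 mixes 7/8 on P

P1 indiff ⇒ q·6+(1-q)·8 = q·7+(1-q)·1 ⇒ q(-1) = (1-q)(-7) ⇒ q = 7/8
P2 indiff ⇒ p·0+(1-p)·4 = p·8+(1-p)·2 ⇒ p(-8) = (1-p)(-2) ⇒ p = 1/5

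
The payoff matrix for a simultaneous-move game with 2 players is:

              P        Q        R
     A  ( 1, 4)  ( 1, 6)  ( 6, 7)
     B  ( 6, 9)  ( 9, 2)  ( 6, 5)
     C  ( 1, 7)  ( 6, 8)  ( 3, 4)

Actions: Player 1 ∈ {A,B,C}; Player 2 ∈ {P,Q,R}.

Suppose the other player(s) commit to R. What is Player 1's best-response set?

u_1(A vs R) = 6
u_1(B vs R) = 6
u_1(C vs R) = 3
max payoff 6 at {A,B}

BR_1 = {A,B}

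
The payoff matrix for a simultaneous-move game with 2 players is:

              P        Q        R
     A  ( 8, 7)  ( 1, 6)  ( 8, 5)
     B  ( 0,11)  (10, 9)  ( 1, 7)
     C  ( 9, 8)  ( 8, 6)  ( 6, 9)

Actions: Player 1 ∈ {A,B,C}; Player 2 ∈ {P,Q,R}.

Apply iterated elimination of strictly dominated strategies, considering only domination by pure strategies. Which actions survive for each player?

P2 drop Q (P beats it: A:7>6 B:11>9 C:8>6)
P1 drop B (A beats it: P:8>0 R:8>1)
P1→{A,C} P2→{P,R}

IESDS → P1:{A,C} P2:{P,R}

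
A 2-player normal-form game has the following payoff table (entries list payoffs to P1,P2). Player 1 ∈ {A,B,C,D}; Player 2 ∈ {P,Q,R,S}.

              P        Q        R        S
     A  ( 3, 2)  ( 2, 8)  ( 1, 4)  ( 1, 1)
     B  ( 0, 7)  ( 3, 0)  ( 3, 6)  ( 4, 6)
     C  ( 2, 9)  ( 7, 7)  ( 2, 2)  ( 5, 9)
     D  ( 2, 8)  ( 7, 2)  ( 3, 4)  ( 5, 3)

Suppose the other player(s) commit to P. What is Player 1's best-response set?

BR_1 = {A}

u_1(A vs P) = 3
u_1(B vs P) = 0
u_1(C vs P) = 2
u_1(D vs P) = 2
max payoff 3 at {A}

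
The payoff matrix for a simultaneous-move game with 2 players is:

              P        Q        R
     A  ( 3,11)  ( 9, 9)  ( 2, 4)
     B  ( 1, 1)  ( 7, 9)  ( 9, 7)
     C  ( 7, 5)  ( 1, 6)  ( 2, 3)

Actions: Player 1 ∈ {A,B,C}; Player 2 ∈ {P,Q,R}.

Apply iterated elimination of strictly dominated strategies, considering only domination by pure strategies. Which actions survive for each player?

Survivors P1:{A,C} P2:{P,Q}

P2 drop R (Q beats it: A:9>4 B:9>7 C:6>3)
P1 drop B (A beats it: P:3>1 Q:9>7)
P1→{A,C} P2→{P,Q}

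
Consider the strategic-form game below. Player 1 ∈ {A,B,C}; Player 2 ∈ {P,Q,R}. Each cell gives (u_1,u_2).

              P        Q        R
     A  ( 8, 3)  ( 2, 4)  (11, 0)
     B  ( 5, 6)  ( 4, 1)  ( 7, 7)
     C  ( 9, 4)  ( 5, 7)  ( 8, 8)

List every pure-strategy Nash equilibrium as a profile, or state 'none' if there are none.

(A,P): not NE [P1→C gives 9>8; P2→Q gives 4>3]
(A,Q): not NE [P1→C gives 5>2]
(A,R): not NE [P2→Q gives 4>0]
(B,P): not NE [P1→C gives 9>5; P2→R gives 7>6]
(B,Q): not NE [P1→C gives 5>4; P2→R gives 7>1]
(B,R): not NE [P1→A gives 11>7]
(C,P): not NE [P2→R gives 8>4]
(C,Q): not NE [P2→R gives 8>7]
(C,R): not NE [P1→A gives 11>8]

PSNE: ∅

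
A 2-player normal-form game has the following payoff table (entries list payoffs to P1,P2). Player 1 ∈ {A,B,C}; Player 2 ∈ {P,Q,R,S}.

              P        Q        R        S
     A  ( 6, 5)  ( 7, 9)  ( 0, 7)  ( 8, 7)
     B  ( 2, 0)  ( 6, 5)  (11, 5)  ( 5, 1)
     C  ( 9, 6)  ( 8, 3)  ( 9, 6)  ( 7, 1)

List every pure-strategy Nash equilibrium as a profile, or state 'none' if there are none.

(A,P): not NE [P1→C gives 9>6; P2→Q gives 9>5]
(A,Q): not NE [P1→C gives 8>7]
(A,R): not NE [P1→B gives 11>0; P2→Q gives 9>7]
(A,S): not NE [P2→Q gives 9>7]
(B,P): not NE [P1→C gives 9>2; P2→R gives 5>0]
(B,Q): not NE [P1→C gives 8>6]
(B,R): NE
(B,S): not NE [P1→A gives 8>5; P2→R gives 5>1]
(C,P): NE
(C,Q): not NE [P2→R gives 6>3]
(C,R): not NE [P1→B gives 11>9]
(C,S): not NE [P1→A gives 8>7; P2→R gives 6>1]

Nash profiles: (B,R), (C,P)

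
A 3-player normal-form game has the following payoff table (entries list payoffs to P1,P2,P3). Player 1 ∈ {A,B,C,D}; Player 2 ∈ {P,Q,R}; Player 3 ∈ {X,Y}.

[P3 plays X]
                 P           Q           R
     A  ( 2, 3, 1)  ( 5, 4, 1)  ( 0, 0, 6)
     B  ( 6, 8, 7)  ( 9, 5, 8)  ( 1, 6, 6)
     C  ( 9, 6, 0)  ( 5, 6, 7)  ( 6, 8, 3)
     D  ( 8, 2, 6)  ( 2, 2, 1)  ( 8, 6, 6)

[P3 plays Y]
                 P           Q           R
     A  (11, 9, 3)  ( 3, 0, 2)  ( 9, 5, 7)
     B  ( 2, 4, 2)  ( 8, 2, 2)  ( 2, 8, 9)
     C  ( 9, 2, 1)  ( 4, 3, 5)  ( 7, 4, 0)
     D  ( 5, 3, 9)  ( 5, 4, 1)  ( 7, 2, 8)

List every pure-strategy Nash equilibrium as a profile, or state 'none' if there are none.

Nash profiles: (A,P,Y)

(A,P,X): not NE [P1→C gives 9>2; P2→Q gives 4>3; P3→Y gives 3>1]
(A,P,Y): NE
(A,Q,X): not NE [P1→B gives 9>5; P3→Y gives 2>1]
(A,Q,Y): not NE [P1→B gives 8>3; P2→P gives 9>0]
(A,R,X): not NE [P1→D gives 8>0; P2→Q gives 4>0; P3→Y gives 7>6]
(A,R,Y): not NE [P2→P gives 9>5]
(B,P,X): not NE [P1→C gives 9>6]
(B,P,Y): not NE [P1→A gives 11>2; P2→R gives 8>4; P3→X gives 7>2]
(B,Q,X): not NE [P2→P gives 8>5]
(B,Q,Y): not NE [P2→R gives 8>2; P3→X gives 8>2]
(B,R,X): not NE [P1→D gives 8>1; P2→P gives 8>6; P3→Y gives 9>6]
(B,R,Y): not NE [P1→A gives 9>2]
(C,P,X): not NE [P2→R gives 8>6; P3→Y gives 1>0]
(C,P,Y): not NE [P1→A gives 11>9; P2→R gives 4>2]
(C,Q,X): not NE [P1→B gives 9>5; P2→R gives 8>6]
(C,Q,Y): not NE [P1→B gives 8>4; P2→R gives 4>3; P3→X gives 7>5]
(C,R,X): not NE [P1→D gives 8>6]
(C,R,Y): not NE [P1→A gives 9>7; P3→X gives 3>0]
(D,P,X): not NE [P1→C gives 9>8; P2→R gives 6>2; P3→Y gives 9>6]
(D,P,Y): not NE [P1→A gives 11>5; P2→Q gives 4>3]
(D,Q,X): not NE [P1→B gives 9>2; P2→R gives 6>2]
(D,Q,Y): not NE [P1→B gives 8>5]
(D,R,X): not NE [P3→Y gives 8>6]
(D,R,Y): not NE [P1→A gives 9>7; P2→Q gives 4>2]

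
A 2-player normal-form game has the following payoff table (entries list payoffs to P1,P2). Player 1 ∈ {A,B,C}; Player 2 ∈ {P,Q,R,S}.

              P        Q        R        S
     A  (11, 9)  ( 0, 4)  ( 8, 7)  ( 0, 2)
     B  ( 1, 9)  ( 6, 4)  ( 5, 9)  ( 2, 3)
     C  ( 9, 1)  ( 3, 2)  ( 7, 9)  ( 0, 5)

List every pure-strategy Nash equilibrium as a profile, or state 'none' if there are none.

(A,P): NE
(A,Q): not NE [P1→B gives 6>0; P2→P gives 9>4]
(A,R): not NE [P2→P gives 9>7]
(A,S): not NE [P1→B gives 2>0; P2→P gives 9>2]
(B,P): not NE [P1→A gives 11>1]
(B,Q): not NE [P2→R gives 9>4]
(B,R): not NE [P1→A gives 8>5]
(B,S): not NE [P2→R gives 9>3]
(C,P): not NE [P1→A gives 11>9; P2→R gives 9>1]
(C,Q): not NE [P1→B gives 6>3; P2→R gives 9>2]
(C,R): not NE [P1→A gives 8>7]
(C,S): not NE [P1→B gives 2>0; P2→R gives 9>5]

NE set: (A,P)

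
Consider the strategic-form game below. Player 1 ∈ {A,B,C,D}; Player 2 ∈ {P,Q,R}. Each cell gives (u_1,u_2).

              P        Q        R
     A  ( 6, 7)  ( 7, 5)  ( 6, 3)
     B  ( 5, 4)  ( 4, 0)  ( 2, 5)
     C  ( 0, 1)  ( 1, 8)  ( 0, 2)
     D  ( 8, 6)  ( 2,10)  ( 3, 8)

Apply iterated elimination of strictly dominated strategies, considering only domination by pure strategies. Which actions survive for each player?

P1 drop B (A beats it: P:6>5 Q:7>4 R:6>2)
P1 drop C (A beats it: P:6>0 Q:7>1 R:6>0)
P2 drop R (Q beats it: A:5>3 D:10>8)
P1→{A,D} P2→{P,Q}

Survivors P1:{A,D} P2:{P,Q}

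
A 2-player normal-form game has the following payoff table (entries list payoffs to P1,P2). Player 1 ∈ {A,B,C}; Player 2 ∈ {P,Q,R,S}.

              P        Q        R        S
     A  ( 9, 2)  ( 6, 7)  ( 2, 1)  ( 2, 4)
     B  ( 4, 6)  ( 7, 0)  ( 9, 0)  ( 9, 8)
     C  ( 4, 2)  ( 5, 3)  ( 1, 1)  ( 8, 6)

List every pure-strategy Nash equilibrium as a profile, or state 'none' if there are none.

(A,P): not NE [P2→Q gives 7>2]
(A,Q): not NE [P1→B gives 7>6]
(A,R): not NE [P1→B gives 9>2; P2→Q gives 7>1]
(A,S): not NE [P1→B gives 9>2; P2→Q gives 7>4]
(B,P): not NE [P1→A gives 9>4; P2→S gives 8>6]
(B,Q): not NE [P2→S gives 8>0]
(B,R): not NE [P2→S gives 8>0]
(B,S): NE
(C,P): not NE [P1→A gives 9>4; P2→S gives 6>2]
(C,Q): not NE [P1→B gives 7>5; P2→S gives 6>3]
(C,R): not NE [P1→B gives 9>1; P2→S gives 6>1]
(C,S): not NE [P1→B gives 9>8]

Nash profiles: (B,S)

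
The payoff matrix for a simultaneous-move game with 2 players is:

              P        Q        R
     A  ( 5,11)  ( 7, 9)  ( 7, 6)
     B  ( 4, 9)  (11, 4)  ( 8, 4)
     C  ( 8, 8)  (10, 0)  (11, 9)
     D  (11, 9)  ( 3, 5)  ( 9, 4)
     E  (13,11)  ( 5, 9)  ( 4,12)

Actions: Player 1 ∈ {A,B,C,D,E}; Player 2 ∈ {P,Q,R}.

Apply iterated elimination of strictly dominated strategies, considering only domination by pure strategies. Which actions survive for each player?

P1 drop A (C beats it: P:8>5 Q:10>7 R:11>7)
P2 drop Q (P beats it: B:9>4 C:8>0 D:9>5 E:11>9)
P1 drop B (C beats it: P:8>4 R:11>8)
P1→{C,D,E} P2→{P,R}

Remaining: P1:{C,D,E} P2:{P,R}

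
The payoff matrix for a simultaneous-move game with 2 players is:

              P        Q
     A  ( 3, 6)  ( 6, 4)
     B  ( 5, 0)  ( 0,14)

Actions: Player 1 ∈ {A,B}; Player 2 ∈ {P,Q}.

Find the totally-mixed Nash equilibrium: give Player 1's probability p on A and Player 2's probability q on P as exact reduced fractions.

p=7/8, q=3/4

P1 indiff ⇒ q·3+(1-q)·6 = q·5+(1-q)·0 ⇒ q(-2) = (1-q)(-6) ⇒ q = 3/4
P2 indiff ⇒ p·6+(1-p)·0 = p·4+(1-p)·14 ⇒ p(2) = (1-p)(14) ⇒ p = 7/8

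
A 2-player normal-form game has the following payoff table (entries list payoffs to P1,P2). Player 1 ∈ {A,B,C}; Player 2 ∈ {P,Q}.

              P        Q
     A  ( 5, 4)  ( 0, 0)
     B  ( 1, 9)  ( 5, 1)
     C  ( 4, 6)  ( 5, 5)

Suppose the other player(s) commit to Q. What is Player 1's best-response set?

u_1(A vs Q) = 0
u_1(B vs Q) = 5
u_1(C vs Q) = 5
max payoff 5 at {B,C}

argmax u_1 = {B,C}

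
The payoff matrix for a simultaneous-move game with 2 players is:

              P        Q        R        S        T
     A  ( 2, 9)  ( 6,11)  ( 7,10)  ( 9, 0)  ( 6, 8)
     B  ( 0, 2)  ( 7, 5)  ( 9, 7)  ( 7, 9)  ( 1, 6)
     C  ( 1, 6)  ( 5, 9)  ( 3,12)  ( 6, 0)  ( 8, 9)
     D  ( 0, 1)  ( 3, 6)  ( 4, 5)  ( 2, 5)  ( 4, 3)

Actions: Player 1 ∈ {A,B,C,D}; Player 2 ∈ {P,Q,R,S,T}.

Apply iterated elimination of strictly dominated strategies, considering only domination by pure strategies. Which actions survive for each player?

IESDS → P1:{A,B} P2:{Q,R,S}

P1 drop D (A beats it: P:2>0 Q:6>3 R:7>4 S:9>2 T:6>4)
P2 drop P (Q beats it: A:11>9 B:5>2 C:9>6)
P2 drop T (R beats it: A:10>8 B:7>6 C:12>9)
P1 drop C (A beats it: Q:6>5 R:7>3 S:9>6)
P1→{A,B} P2→{Q,R,S}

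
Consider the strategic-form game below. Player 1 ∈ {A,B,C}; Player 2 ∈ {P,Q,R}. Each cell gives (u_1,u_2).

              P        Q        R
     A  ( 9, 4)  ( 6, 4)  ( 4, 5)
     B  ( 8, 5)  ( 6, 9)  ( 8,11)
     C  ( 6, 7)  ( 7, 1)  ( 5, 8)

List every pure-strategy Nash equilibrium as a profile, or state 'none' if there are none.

(A,P): not NE [P2→R gives 5>4]
(A,Q): not NE [P1→C gives 7>6; P2→R gives 5>4]
(A,R): not NE [P1→B gives 8>4]
(B,P): not NE [P1→A gives 9>8; P2→R gives 11>5]
(B,Q): not NE [P1→C gives 7>6; P2→R gives 11>9]
(B,R): NE
(C,P): not NE [P1→A gives 9>6; P2→R gives 8>7]
(C,Q): not NE [P2→R gives 8>1]
(C,R): not NE [P1→B gives 8>5]

Nash profiles: (B,R)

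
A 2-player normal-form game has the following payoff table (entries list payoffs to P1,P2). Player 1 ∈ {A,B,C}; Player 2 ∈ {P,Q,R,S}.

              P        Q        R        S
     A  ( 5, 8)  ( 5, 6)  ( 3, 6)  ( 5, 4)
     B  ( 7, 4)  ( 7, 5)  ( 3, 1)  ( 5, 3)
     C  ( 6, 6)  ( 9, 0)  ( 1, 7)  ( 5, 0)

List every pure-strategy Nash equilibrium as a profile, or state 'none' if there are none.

(A,P): not NE [P1→B gives 7>5]
(A,Q): not NE [P1→C gives 9>5; P2→P gives 8>6]
(A,R): not NE [P2→P gives 8>6]
(A,S): not NE [P2→P gives 8>4]
(B,P): not NE [P2→Q gives 5>4]
(B,Q): not NE [P1→C gives 9>7]
(B,R): not NE [P2→Q gives 5>1]
(B,S): not NE [P2→Q gives 5>3]
(C,P): not NE [P1→B gives 7>6; P2→R gives 7>6]
(C,Q): not NE [P2→R gives 7>0]
(C,R): not NE [P1→B gives 3>1]
(C,S): not NE [P2→R gives 7>0]

Equilibria: none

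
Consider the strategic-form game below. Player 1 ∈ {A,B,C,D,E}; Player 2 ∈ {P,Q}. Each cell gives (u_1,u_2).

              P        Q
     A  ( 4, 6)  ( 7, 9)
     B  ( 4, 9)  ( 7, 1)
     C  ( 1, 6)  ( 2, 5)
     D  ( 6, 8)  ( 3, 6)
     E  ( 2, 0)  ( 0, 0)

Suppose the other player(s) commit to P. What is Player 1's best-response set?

BR_1 = {D}

u_1(A vs P) = 4
u_1(B vs P) = 4
u_1(C vs P) = 1
u_1(D vs P) = 6
u_1(E vs P) = 2
max payoff 6 at {D}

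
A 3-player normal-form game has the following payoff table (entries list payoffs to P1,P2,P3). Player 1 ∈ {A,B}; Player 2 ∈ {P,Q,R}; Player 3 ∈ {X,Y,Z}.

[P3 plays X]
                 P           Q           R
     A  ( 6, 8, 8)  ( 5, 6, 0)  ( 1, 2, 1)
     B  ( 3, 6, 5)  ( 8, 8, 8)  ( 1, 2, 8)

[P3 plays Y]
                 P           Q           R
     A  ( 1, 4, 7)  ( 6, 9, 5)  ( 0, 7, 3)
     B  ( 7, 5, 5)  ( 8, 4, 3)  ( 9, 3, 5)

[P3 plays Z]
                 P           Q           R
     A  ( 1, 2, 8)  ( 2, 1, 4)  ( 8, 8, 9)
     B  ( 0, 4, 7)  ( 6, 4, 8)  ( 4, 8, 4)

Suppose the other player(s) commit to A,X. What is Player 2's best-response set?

BR_2 = {P}

u_2(P vs A,X) = 8
u_2(Q vs A,X) = 6
u_2(R vs A,X) = 2
max payoff 8 at {P}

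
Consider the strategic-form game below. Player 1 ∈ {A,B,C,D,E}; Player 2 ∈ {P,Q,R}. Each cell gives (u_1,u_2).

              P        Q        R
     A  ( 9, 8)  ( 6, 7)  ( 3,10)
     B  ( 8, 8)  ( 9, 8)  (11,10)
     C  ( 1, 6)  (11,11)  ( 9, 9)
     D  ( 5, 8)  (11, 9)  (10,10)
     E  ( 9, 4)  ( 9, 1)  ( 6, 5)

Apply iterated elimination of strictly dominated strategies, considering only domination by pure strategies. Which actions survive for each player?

Remaining: P1:{B,C,D} P2:{Q,R}

P2 drop P (R beats it: A:10>8 B:10>8 C:9>6 D:10>8 E:5>4)
P1 drop A (B beats it: Q:9>6 R:11>3)
P1 drop E (C beats it: Q:11>9 R:9>6)
P1→{B,C,D} P2→{Q,R}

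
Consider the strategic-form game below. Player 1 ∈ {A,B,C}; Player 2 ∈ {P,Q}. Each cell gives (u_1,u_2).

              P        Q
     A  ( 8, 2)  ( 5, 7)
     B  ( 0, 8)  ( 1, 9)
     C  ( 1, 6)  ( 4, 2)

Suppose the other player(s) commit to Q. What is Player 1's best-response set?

argmax u_1 = {A}

u_1(A vs Q) = 5
u_1(B vs Q) = 1
u_1(C vs Q) = 4
max payoff 5 at {A}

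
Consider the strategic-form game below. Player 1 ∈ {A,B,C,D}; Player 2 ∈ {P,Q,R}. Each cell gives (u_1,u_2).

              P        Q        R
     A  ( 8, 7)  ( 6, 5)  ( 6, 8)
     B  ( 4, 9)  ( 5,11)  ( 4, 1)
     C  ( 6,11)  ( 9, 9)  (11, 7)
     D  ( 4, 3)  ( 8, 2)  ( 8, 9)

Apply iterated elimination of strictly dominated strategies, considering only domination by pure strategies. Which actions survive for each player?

IESDS → P1:{A,C} P2:{P,R}

P1 drop B (A beats it: P:8>4 Q:6>5 R:6>4)
P1 drop D (C beats it: P:6>4 Q:9>8 R:11>8)
P2 drop Q (P beats it: A:7>5 C:11>9)
P1→{A,C} P2→{P,R}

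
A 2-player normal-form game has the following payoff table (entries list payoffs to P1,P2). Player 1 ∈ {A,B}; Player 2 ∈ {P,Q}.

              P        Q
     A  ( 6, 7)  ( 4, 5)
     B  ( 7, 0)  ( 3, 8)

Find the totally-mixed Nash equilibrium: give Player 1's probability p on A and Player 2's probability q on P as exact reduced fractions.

p=4/5, q=1/2

P1 indiff ⇒ q·6+(1-q)·4 = q·7+(1-q)·3 ⇒ q(-1) = (1-q)(-1) ⇒ q = 1/2
P2 indiff ⇒ p·7+(1-p)·0 = p·5+(1-p)·8 ⇒ p(2) = (1-p)(8) ⇒ p = 4/5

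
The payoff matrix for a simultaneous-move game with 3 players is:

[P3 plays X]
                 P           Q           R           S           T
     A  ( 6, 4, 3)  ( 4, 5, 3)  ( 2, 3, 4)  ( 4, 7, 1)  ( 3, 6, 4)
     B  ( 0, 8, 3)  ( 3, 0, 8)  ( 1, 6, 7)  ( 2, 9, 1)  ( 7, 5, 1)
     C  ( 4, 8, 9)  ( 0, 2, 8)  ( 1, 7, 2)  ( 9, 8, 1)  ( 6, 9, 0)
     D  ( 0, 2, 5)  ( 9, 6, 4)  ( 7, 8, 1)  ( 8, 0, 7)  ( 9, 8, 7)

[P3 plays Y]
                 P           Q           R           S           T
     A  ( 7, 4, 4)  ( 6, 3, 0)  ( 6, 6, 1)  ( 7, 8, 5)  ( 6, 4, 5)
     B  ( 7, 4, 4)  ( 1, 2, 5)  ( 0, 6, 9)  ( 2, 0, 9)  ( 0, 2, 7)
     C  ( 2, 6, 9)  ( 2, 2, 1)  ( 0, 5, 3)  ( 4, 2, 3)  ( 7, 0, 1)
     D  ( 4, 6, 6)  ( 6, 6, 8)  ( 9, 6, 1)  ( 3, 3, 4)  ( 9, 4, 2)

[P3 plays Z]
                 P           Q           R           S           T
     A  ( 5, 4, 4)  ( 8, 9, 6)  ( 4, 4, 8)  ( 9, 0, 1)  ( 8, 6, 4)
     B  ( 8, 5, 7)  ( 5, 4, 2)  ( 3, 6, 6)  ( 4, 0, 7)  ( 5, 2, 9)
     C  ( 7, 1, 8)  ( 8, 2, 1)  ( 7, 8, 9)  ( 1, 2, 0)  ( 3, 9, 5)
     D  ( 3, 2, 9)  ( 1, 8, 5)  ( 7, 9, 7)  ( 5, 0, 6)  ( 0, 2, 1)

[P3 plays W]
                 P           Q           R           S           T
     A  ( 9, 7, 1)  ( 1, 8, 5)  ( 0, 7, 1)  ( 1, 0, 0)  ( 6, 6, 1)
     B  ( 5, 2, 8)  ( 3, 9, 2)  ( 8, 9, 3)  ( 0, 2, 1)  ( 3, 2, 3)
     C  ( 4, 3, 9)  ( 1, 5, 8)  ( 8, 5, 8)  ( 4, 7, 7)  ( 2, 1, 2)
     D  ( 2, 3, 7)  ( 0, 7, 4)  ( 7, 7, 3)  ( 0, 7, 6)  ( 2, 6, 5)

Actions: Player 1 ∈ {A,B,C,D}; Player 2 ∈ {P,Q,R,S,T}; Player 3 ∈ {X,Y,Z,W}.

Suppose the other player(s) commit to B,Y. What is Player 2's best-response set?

u_2(P vs B,Y) = 4
u_2(Q vs B,Y) = 2
u_2(R vs B,Y) = 6
u_2(S vs B,Y) = 0
u_2(T vs B,Y) = 2
max payoff 6 at {R}

BR_2 = {R}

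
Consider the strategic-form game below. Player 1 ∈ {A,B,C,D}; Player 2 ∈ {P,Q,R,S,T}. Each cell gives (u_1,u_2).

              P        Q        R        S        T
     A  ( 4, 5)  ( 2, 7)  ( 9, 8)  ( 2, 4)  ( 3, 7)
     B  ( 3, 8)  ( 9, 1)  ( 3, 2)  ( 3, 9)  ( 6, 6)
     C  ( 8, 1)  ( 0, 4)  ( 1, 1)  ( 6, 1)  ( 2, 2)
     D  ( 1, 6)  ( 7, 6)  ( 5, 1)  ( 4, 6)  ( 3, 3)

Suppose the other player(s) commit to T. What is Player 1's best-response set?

u_1(A vs T) = 3
u_1(B vs T) = 6
u_1(C vs T) = 2
u_1(D vs T) = 3
max payoff 6 at {B}

P1 best: {B}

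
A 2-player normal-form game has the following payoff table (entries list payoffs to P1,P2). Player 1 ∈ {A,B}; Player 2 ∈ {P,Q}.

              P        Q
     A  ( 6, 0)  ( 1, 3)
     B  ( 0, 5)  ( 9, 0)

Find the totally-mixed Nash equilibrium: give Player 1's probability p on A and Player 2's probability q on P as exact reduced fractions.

P1 mixes 5/8 on A; P2 mixes 4/7 on P

P1 indiff ⇒ q·6+(1-q)·1 = q·0+(1-q)·9 ⇒ q(6) = (1-q)(8) ⇒ q = 4/7
P2 indiff ⇒ p·0+(1-p)·5 = p·3+(1-p)·0 ⇒ p(-3) = (1-p)(-5) ⇒ p = 5/8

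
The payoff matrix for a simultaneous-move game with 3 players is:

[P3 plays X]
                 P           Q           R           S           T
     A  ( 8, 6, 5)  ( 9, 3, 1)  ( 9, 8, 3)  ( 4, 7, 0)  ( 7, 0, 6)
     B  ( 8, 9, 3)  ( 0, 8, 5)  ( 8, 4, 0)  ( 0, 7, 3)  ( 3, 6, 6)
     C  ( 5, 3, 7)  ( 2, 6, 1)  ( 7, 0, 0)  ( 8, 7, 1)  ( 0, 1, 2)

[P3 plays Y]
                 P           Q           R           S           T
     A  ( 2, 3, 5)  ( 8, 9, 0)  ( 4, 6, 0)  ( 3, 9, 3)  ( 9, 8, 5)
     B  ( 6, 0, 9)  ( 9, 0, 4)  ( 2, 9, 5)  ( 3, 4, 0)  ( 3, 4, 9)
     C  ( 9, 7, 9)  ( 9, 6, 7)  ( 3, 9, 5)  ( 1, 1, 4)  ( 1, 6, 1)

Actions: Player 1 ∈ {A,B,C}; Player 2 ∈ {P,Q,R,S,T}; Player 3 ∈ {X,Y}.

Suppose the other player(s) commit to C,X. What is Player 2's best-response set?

argmax u_2 = {S}

u_2(P vs C,X) = 3
u_2(Q vs C,X) = 6
u_2(R vs C,X) = 0
u_2(S vs C,X) = 7
u_2(T vs C,X) = 1
max payoff 7 at {S}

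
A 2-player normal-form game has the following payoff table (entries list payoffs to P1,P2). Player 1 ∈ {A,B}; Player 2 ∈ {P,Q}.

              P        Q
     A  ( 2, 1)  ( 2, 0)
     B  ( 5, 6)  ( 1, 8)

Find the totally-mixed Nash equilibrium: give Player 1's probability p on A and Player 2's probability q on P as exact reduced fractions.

p=2/3, q=1/4

P1 indiff ⇒ q·2+(1-q)·2 = q·5+(1-q)·1 ⇒ q(-3) = (1-q)(-1) ⇒ q = 1/4
P2 indiff ⇒ p·1+(1-p)·6 = p·0+(1-p)·8 ⇒ p(1) = (1-p)(2) ⇒ p = 2/3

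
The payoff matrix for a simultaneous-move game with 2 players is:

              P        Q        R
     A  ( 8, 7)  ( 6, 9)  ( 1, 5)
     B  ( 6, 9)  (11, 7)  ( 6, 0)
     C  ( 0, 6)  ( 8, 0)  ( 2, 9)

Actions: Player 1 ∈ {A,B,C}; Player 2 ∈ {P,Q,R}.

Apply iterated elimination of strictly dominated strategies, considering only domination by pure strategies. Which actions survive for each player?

Remaining: P1:{A,B} P2:{P,Q}

P1 drop C (B beats it: P:6>0 Q:11>8 R:6>2)
P2 drop R (P beats it: A:7>5 B:9>0)
P1→{A,B} P2→{P,Q}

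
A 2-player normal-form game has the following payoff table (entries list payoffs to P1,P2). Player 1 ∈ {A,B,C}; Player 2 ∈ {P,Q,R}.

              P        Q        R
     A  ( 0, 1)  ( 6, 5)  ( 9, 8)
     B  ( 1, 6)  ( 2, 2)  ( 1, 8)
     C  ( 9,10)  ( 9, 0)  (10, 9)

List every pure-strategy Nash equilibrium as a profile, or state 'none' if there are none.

Nash profiles: (C,P)

(A,P): not NE [P1→C gives 9>0; P2→R gives 8>1]
(A,Q): not NE [P1→C gives 9>6; P2→R gives 8>5]
(A,R): not NE [P1→C gives 10>9]
(B,P): not NE [P1→C gives 9>1; P2→R gives 8>6]
(B,Q): not NE [P1→C gives 9>2; P2→R gives 8>2]
(B,R): not NE [P1→C gives 10>1]
(C,P): NE
(C,Q): not NE [P2→P gives 10>0]
(C,R): not NE [P2→P gives 10>9]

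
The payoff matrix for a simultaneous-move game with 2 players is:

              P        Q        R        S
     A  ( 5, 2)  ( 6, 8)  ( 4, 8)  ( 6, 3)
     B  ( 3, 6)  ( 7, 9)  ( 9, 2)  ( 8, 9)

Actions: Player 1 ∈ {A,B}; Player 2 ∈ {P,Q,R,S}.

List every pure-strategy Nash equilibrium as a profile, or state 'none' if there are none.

(A,P): not NE [P2→R gives 8>2]
(A,Q): not NE [P1→B gives 7>6]
(A,R): not NE [P1→B gives 9>4]
(A,S): not NE [P1→B gives 8>6; P2→R gives 8>3]
(B,P): not NE [P1→A gives 5>3; P2→S gives 9>6]
(B,Q): NE
(B,R): not NE [P2→S gives 9>2]
(B,S): NE

Nash profiles: (B,Q), (B,S)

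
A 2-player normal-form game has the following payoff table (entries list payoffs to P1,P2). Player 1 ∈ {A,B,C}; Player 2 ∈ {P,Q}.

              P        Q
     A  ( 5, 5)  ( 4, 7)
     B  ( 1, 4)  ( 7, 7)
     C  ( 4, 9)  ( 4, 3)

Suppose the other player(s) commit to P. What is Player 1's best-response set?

BR_1 = {A}

u_1(A vs P) = 5
u_1(B vs P) = 1
u_1(C vs P) = 4
max payoff 5 at {A}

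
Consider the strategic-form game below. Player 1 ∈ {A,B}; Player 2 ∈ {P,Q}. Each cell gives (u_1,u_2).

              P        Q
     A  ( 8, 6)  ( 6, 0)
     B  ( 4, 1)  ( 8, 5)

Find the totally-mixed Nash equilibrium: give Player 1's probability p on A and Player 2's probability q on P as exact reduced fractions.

p=2/5, q=1/3

P1 indiff ⇒ q·8+(1-q)·6 = q·4+(1-q)·8 ⇒ q(4) = (1-q)(2) ⇒ q = 1/3
P2 indiff ⇒ p·6+(1-p)·1 = p·0+(1-p)·5 ⇒ p(6) = (1-p)(4) ⇒ p = 2/5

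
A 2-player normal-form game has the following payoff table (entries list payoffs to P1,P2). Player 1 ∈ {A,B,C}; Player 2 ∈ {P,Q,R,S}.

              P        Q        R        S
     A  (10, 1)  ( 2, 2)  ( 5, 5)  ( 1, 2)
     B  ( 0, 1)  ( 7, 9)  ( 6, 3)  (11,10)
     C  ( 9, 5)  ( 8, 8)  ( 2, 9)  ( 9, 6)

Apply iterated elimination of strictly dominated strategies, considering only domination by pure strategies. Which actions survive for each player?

Survivors P1:{B,C} P2:{Q,R,S}

P2 drop P (Q beats it: A:2>1 B:9>1 C:8>5)
P1 drop A (B beats it: Q:7>2 R:6>5 S:11>1)
P1→{B,C} P2→{Q,R,S}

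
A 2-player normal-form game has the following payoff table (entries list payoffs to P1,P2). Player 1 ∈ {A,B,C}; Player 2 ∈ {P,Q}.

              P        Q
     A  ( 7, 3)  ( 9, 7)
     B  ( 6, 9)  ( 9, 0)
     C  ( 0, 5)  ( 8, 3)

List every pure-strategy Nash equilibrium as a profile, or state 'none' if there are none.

PSNE = {(A,Q)}

(A,P): not NE [P2→Q gives 7>3]
(A,Q): NE
(B,P): not NE [P1→A gives 7>6]
(B,Q): not NE [P2→P gives 9>0]
(C,P): not NE [P1→A gives 7>0]
(C,Q): not NE [P1→B gives 9>8; P2→P gives 5>3]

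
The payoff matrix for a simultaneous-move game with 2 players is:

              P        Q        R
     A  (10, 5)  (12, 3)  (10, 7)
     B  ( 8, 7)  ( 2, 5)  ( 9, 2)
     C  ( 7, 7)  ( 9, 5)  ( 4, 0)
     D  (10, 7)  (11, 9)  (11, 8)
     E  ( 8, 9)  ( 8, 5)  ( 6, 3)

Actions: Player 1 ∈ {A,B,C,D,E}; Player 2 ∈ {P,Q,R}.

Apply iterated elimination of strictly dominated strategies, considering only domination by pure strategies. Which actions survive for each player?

Remaining: P1:{A,D} P2:{Q,R}

P1 drop B (A beats it: P:10>8 Q:12>2 R:10>9)
P1 drop C (A beats it: P:10>7 Q:12>9 R:10>4)
P1 drop E (A beats it: P:10>8 Q:12>8 R:10>6)
P2 drop P (R beats it: A:7>5 D:8>7)
P1→{A,D} P2→{Q,R}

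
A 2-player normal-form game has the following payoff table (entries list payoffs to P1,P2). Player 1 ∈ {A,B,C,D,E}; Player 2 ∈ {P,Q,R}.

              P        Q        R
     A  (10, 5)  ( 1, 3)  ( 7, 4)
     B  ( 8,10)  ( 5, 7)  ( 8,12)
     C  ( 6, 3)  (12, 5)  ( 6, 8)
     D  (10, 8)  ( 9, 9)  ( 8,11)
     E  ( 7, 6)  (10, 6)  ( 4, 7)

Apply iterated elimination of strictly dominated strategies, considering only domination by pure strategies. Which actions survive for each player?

Remaining: P1:{A,B,D} P2:{P,R}

P2 drop Q (R beats it: A:4>3 B:12>7 C:8>5 D:11>9 E:7>6)
P1 drop C (A beats it: P:10>6 R:7>6)
P1 drop E (A beats it: P:10>7 R:7>4)
P1→{A,B,D} P2→{P,R}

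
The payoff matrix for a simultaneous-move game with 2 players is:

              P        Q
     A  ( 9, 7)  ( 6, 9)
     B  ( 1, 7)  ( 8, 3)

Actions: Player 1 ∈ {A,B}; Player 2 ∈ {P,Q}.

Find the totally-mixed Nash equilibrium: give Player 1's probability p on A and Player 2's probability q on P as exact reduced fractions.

p=2/3, q=1/5

P1 indiff ⇒ q·9+(1-q)·6 = q·1+(1-q)·8 ⇒ q(8) = (1-q)(2) ⇒ q = 1/5
P2 indiff ⇒ p·7+(1-p)·7 = p·9+(1-p)·3 ⇒ p(-2) = (1-p)(-4) ⇒ p = 2/3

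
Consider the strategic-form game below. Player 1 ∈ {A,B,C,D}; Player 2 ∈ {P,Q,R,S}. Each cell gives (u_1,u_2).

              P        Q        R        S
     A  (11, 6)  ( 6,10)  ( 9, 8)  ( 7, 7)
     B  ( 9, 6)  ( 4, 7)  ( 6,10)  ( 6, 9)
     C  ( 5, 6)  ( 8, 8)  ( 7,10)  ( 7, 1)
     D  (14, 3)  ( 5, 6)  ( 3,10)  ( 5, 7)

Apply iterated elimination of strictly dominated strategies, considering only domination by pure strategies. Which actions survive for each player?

P1 drop B (A beats it: P:11>9 Q:6>4 R:9>6 S:7>6)
P2 drop P (Q beats it: A:10>6 C:8>6 D:6>3)
P1 drop D (A beats it: Q:6>5 R:9>3 S:7>5)
P2 drop S (Q beats it: A:10>7 C:8>1)
P1→{A,C} P2→{Q,R}

Survivors P1:{A,C} P2:{Q,R}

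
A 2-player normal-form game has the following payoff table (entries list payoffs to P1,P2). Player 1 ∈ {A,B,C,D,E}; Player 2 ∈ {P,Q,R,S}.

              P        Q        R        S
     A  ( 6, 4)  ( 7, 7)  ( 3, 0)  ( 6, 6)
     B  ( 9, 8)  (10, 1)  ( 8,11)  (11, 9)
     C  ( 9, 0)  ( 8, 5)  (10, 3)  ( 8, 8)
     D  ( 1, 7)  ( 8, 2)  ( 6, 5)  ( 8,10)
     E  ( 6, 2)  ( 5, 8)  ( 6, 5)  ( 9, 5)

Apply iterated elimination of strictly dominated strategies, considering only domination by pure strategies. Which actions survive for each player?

P1 drop A (B beats it: P:9>6 Q:10>7 R:8>3 S:11>6)
P1 drop D (B beats it: P:9>1 Q:10>8 R:8>6 S:11>8)
P1 drop E (B beats it: P:9>6 Q:10>5 R:8>6 S:11>9)
P2 drop P (R beats it: B:11>8 C:3>0)
P2 drop Q (S beats it: B:9>1 C:8>5)
P1→{B,C} P2→{R,S}

Survivors P1:{B,C} P2:{R,S}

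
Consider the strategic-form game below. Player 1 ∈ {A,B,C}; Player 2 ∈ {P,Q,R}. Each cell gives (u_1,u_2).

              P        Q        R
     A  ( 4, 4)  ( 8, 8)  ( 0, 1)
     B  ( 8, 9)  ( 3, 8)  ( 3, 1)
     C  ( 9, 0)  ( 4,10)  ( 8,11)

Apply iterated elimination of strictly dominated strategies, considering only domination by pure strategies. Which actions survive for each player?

P1 drop B (C beats it: P:9>8 Q:4>3 R:8>3)
P2 drop P (Q beats it: A:8>4 C:10>0)
P1→{A,C} P2→{Q,R}

Remaining: P1:{A,C} P2:{Q,R}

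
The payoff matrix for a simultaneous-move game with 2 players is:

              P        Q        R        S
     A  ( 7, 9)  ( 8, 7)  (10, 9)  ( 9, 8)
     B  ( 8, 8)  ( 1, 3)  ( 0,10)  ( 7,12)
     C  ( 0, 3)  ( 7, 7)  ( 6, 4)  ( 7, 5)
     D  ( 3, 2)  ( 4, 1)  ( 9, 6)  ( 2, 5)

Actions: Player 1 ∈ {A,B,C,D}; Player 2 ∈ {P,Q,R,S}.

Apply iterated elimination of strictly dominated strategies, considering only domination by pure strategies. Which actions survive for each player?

Survivors P1:{A,B} P2:{P,R,S}

P1 drop C (A beats it: P:7>0 Q:8>7 R:10>6 S:9>7)
P1 drop D (A beats it: P:7>3 Q:8>4 R:10>9 S:9>2)
P2 drop Q (P beats it: A:9>7 B:8>3)
P1→{A,B} P2→{P,R,S}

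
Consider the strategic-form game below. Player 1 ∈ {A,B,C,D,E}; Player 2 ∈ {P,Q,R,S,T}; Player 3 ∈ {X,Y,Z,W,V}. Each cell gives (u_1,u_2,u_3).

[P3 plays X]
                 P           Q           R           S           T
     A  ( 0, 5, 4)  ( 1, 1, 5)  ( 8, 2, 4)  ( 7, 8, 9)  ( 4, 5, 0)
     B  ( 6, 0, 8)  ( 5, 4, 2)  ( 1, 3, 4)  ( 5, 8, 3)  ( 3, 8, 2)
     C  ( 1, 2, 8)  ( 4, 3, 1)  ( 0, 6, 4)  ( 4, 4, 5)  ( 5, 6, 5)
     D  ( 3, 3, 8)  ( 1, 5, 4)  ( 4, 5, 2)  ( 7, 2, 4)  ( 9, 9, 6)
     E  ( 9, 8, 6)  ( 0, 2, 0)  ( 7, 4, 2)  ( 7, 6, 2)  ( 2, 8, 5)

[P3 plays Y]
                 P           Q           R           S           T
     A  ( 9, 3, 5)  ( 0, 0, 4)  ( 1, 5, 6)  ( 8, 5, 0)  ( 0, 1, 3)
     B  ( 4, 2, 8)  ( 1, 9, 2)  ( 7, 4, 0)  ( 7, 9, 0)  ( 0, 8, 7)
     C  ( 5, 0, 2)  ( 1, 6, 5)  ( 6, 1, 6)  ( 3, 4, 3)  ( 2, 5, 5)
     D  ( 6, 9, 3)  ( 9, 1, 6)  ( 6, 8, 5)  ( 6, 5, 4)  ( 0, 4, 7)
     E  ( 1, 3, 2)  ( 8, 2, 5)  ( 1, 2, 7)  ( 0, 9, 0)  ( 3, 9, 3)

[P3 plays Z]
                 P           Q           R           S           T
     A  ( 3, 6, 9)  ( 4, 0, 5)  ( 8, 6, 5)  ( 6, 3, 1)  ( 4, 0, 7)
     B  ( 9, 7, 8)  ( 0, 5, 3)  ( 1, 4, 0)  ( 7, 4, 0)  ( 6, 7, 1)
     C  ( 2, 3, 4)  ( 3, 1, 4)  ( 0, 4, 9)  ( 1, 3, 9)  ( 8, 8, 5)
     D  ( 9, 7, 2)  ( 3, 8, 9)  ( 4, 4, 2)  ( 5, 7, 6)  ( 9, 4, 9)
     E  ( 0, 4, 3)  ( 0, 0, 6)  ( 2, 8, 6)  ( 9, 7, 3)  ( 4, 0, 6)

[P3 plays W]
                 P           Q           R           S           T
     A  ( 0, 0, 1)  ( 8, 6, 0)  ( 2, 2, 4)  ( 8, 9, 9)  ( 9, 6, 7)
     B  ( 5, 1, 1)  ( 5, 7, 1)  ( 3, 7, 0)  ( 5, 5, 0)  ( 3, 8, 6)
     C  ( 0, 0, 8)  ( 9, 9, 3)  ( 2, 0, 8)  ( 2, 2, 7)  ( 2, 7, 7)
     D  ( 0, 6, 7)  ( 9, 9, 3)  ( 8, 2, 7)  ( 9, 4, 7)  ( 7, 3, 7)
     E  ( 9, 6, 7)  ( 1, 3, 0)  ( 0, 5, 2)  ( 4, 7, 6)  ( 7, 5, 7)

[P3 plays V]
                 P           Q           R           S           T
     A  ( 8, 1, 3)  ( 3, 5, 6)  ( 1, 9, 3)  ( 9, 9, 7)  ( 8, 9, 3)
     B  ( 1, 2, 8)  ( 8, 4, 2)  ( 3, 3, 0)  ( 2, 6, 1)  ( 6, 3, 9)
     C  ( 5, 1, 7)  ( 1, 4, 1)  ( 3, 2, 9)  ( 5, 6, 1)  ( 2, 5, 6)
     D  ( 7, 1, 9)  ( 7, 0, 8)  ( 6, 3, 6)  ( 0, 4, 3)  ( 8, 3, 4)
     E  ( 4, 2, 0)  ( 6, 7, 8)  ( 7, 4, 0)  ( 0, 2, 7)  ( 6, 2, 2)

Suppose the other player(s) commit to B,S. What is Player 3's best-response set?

P3 best: {X}

u_3(X vs B,S) = 3
u_3(Y vs B,S) = 0
u_3(Z vs B,S) = 0
u_3(W vs B,S) = 0
u_3(V vs B,S) = 1
max payoff 3 at {X}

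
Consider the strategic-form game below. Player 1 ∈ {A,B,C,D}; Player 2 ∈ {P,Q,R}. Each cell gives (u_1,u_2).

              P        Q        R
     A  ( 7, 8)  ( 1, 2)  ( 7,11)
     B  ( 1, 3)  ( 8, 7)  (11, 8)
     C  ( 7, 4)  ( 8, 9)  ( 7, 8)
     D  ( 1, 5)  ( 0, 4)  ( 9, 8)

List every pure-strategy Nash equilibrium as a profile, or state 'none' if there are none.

(A,P): not NE [P2→R gives 11>8]
(A,Q): not NE [P1→C gives 8>1; P2→R gives 11>2]
(A,R): not NE [P1→B gives 11>7]
(B,P): not NE [P1→C gives 7>1; P2→R gives 8>3]
(B,Q): not NE [P2→R gives 8>7]
(B,R): NE
(C,P): not NE [P2→Q gives 9>4]
(C,Q): NE
(C,R): not NE [P1→B gives 11>7; P2→Q gives 9>8]
(D,P): not NE [P1→C gives 7>1; P2→R gives 8>5]
(D,Q): not NE [P1→C gives 8>0; P2→R gives 8>4]
(D,R): not NE [P1→B gives 11>9]

NE set: (B,R), (C,Q)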